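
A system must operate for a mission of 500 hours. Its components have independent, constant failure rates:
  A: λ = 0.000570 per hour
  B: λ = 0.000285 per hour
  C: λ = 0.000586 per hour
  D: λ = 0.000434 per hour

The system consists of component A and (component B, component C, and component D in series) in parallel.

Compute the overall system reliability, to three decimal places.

0.881

R(A) = exp(−0.000570 × 500) = 0.75201
R(B) = exp(−0.000285 × 500) = 0.86719
R(C) = exp(−0.000586 × 500) = 0.74602
R(D) = exp(−0.000434 × 500) = 0.80493
Series (B, C, and D): 0.86719 × 0.74602 × 0.80493 = 0.52074
Parallel (A and [0.52074]): 1 − (1 − 0.75201)(1 − 0.52074) = 0.881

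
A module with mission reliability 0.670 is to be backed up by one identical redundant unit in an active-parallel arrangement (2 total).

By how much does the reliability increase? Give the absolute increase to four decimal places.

0.2211

R_before = 0.670
R_after = 1 − (1 − 0.670)^2 = 0.8911
ΔR = 0.8911 − 0.670 = 0.2211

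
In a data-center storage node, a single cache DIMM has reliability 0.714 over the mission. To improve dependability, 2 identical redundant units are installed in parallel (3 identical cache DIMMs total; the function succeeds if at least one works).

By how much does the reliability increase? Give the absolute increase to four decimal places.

R_before = 0.714
R_after = 1 − (1 − 0.714)^3 = 0.9766
ΔR = 0.9766 − 0.714 = 0.2626

0.2626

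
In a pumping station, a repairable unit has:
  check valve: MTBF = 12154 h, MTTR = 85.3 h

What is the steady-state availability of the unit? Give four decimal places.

A(check valve) = MTBF/(MTBF+MTTR) = 12154/(12154+85.3) = 0.9930

0.9930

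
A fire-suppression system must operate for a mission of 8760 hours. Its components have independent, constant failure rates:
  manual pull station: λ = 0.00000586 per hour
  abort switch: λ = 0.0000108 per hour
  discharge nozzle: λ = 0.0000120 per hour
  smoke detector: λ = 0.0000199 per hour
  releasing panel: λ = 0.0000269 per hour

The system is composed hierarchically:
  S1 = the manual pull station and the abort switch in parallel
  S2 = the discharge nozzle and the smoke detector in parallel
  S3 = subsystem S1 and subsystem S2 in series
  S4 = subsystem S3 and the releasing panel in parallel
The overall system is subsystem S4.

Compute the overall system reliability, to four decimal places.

0.9957

R(manual pull station) = exp(−0.00000586 × 8760) = 0.949962
R(abort switch) = exp(−0.0000108 × 8760) = 0.909729
R(discharge nozzle) = exp(−0.0000120 × 8760) = 0.900216
R(smoke detector) = exp(−0.0000199 × 8760) = 0.840025
R(releasing panel) = exp(−0.0000269 × 8760) = 0.790062
Parallel (manual pull station and abort switch): 1 − (1 − 0.949962)(1 − 0.909729) = 0.995483
Parallel (discharge nozzle and smoke detector): 1 − (1 − 0.900216)(1 − 0.840025) = 0.984037
Series ([0.995483] and [0.984037]): 0.995483 × 0.984037 = 0.979592
Parallel ([0.979592] and releasing panel): 1 − (1 − 0.979592)(1 − 0.790062) = 0.9957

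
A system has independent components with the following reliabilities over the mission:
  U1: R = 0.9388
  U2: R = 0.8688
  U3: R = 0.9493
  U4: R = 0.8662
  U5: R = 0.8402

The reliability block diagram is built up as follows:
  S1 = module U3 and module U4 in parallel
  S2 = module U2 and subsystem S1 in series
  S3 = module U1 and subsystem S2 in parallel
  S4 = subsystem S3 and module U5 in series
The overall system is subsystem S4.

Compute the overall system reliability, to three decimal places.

Parallel (U3 and U4): 1 − (1 − 0.94930)(1 − 0.86620) = 0.99322
Series (U2 and [0.99322]): 0.86880 × 0.99322 = 0.86291
Parallel (U1 and [0.86291]): 1 − (1 − 0.93880)(1 − 0.86291) = 0.99161
Series ([0.99161] and U5): 0.99161 × 0.84020 = 0.833

0.833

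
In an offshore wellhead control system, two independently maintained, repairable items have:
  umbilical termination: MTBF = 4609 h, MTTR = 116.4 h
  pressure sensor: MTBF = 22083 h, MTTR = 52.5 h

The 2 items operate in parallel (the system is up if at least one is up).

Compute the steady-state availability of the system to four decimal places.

0.9999

A(umbilical termination) = MTBF/(MTBF+MTTR) = 4609/(4609+116.4) = 0.975367
A(pressure sensor) = MTBF/(MTBF+MTTR) = 22083/(22083+52.5) = 0.997628
Parallel availability: 1 − (1 − 0.975367)(1 − 0.997628) = 0.9999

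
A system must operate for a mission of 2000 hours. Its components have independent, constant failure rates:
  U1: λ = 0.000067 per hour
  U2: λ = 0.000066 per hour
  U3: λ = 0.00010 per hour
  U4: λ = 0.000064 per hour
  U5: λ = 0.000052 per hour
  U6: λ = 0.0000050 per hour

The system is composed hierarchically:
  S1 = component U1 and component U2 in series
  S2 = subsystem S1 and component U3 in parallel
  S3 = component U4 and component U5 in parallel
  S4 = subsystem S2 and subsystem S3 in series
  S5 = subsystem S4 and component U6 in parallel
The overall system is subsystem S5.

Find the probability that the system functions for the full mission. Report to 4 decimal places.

R(U1) = exp(−0.000067 × 2000) = 0.874590
R(U2) = exp(−0.000066 × 2000) = 0.876341
R(U3) = exp(−0.00010 × 2000) = 0.818731
R(U4) = exp(−0.000064 × 2000) = 0.879853
R(U5) = exp(−0.000052 × 2000) = 0.901225
R(U6) = exp(−0.0000050 × 2000) = 0.990050
Series (U1 and U2): 0.874590 × 0.876341 = 0.766439
Parallel ([0.766439] and U3): 1 − (1 − 0.766439)(1 − 0.818731) = 0.957663
Parallel (U4 and U5): 1 − (1 − 0.879853)(1 − 0.901225) = 0.988132
Series ([0.957663] and [0.988132]): 0.957663 × 0.988132 = 0.946297
Parallel ([0.946297] and U6): 1 − (1 − 0.946297)(1 − 0.990050) = 0.9995

0.9995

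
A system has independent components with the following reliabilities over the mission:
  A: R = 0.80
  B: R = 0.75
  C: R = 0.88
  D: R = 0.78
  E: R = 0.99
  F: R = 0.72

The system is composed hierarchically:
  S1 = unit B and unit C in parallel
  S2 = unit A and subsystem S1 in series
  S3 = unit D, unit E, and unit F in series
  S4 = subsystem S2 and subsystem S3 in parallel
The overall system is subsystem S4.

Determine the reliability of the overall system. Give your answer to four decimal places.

0.9005

Parallel (B and C): 1 − (1 − 0.750000)(1 − 0.880000) = 0.970000
Series (A and [0.970000]): 0.800000 × 0.970000 = 0.776000
Series (D, E, and F): 0.780000 × 0.990000 × 0.720000 = 0.555984
Parallel ([0.776000] and [0.555984]): 1 − (1 − 0.776000)(1 − 0.555984) = 0.9005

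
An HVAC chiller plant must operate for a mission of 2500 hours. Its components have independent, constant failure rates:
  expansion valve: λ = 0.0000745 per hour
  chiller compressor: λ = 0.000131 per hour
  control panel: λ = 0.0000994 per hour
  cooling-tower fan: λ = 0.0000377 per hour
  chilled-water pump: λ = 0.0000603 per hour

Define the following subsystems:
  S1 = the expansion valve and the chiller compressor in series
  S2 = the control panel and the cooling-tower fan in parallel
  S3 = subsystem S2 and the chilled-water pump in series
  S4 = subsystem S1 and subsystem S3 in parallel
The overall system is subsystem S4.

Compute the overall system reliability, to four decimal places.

0.9369

R(expansion valve) = exp(−0.0000745 × 2500) = 0.830066
R(chiller compressor) = exp(−0.000131 × 2500) = 0.720723
R(control panel) = exp(−0.0000994 × 2500) = 0.779970
R(cooling-tower fan) = exp(−0.0000377 × 2500) = 0.910055
R(chilled-water pump) = exp(−0.0000603 × 2500) = 0.860063
Series (expansion valve and chiller compressor): 0.830066 × 0.720723 = 0.598248
Parallel (control panel and cooling-tower fan): 1 − (1 − 0.779970)(1 − 0.910055) = 0.980209
Series ([0.980209] and chilled-water pump): 0.980209 × 0.860063 = 0.843041
Parallel ([0.598248] and [0.843041]): 1 − (1 − 0.598248)(1 − 0.843041) = 0.9369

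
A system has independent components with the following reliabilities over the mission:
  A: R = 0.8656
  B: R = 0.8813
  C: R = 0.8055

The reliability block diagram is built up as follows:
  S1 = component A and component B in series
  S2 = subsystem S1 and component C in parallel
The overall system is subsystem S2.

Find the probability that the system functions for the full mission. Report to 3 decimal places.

Series (A and B): 0.86560 × 0.88130 = 0.76285
Parallel ([0.76285] and C): 1 − (1 − 0.76285)(1 − 0.80550) = 0.954

0.954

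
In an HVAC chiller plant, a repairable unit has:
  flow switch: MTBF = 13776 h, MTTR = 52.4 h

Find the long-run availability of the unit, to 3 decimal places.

A(flow switch) = MTBF/(MTBF+MTTR) = 13776/(13776+52.4) = 0.996

0.996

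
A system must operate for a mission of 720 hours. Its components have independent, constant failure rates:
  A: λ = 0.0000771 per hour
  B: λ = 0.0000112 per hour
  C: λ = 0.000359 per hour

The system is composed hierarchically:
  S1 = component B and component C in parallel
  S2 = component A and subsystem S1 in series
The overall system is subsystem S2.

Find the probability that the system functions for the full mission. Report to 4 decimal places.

R(A) = exp(−0.0000771 × 720) = 0.946001
R(B) = exp(−0.0000112 × 720) = 0.991968
R(C) = exp(−0.000359 × 720) = 0.772224
Parallel (B and C): 1 − (1 − 0.991968)(1 − 0.772224) = 0.998171
Series (A and [0.998171]): 0.946001 × 0.998171 = 0.9443

0.9443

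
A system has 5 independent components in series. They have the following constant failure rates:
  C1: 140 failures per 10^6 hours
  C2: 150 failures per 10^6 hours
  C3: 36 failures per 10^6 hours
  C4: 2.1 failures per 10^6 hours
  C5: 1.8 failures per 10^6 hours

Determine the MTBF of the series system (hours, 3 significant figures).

3030

Series of exponential components: λ_sys = Σ λ_i
λ_sys = 0.00014 + 0.00015 + 0.000036 + 0.0000021 + 0.0000018 = 3.2990e-04 /h
MTBF = 1 / λ_sys = 3030 h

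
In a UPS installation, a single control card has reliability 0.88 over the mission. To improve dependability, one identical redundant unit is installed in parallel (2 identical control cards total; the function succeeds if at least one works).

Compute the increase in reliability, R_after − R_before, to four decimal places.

R_before = 0.88
R_after = 1 − (1 − 0.88)^2 = 0.9856
ΔR = 0.9856 − 0.88 = 0.1056

0.1056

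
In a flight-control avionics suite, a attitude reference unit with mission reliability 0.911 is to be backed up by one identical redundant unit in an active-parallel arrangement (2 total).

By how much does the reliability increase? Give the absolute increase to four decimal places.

R_before = 0.911
R_after = 1 − (1 − 0.911)^2 = 0.9921
ΔR = 0.9921 − 0.911 = 0.0811

0.0811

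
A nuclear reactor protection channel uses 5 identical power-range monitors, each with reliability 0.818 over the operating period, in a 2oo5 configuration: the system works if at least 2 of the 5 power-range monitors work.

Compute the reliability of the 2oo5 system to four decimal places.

R = Σ_{i=2}^{5} C(5,i) p^i (1−p)^{5−i} with p = 0.818
C(5,2)·0.818^2·0.182^3 = 0.040339
C(5,3)·0.818^3·0.182^2 = 0.181302
C(5,4)·0.818^4·0.182^1 = 0.407432
C(5,5)·0.818^5·0.182^0 = 0.366241
Sum = 0.9953

0.9953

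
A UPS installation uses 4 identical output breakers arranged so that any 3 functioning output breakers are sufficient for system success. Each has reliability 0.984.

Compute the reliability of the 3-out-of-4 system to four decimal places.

0.9985

R = Σ_{i=3}^{4} C(4,i) p^i (1−p)^{4−i} with p = 0.984
C(4,3)·0.984^3·0.016^1 = 0.060977
C(4,4)·0.984^4·0.016^0 = 0.937520
Sum = 0.9985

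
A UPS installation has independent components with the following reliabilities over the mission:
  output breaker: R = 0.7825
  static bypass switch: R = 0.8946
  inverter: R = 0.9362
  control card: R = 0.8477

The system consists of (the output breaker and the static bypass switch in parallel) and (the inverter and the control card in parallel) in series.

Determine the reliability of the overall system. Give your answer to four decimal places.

0.9676

Parallel (output breaker and static bypass switch): 1 − (1 − 0.782500)(1 − 0.894600) = 0.977076
Parallel (inverter and control card): 1 − (1 − 0.936200)(1 − 0.847700) = 0.990283
Series ([0.977076] and [0.990283]): 0.977076 × 0.990283 = 0.9676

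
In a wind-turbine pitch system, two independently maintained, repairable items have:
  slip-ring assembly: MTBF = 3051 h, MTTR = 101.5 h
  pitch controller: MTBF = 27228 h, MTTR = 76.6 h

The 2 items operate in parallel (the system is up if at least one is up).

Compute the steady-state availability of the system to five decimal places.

A(slip-ring assembly) = MTBF/(MTBF+MTTR) = 3051/(3051+101.5) = 0.967803
A(pitch controller) = MTBF/(MTBF+MTTR) = 27228/(27228+76.6) = 0.997195
Parallel availability: 1 − (1 − 0.967803)(1 − 0.997195) = 0.99991

0.99991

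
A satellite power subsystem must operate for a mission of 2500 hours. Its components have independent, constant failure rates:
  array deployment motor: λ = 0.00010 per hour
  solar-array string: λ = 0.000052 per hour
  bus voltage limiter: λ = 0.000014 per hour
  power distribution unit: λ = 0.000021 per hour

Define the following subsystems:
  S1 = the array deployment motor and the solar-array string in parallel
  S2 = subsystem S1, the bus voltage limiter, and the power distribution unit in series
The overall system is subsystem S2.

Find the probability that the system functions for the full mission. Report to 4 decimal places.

R(array deployment motor) = exp(−0.00010 × 2500) = 0.778801
R(solar-array string) = exp(−0.000052 × 2500) = 0.878095
R(bus voltage limiter) = exp(−0.000014 × 2500) = 0.965605
R(power distribution unit) = exp(−0.000021 × 2500) = 0.948854
Parallel (array deployment motor and solar-array string): 1 − (1 − 0.778801)(1 − 0.878095) = 0.973035
Series ([0.973035], bus voltage limiter, and power distribution unit): 0.973035 × 0.965605 × 0.948854 = 0.8915

0.8915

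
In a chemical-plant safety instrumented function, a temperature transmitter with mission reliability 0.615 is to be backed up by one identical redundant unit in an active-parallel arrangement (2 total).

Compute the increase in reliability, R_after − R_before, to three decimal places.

0.237

R_before = 0.615
R_after = 1 − (1 − 0.615)^2 = 0.852
ΔR = 0.852 − 0.615 = 0.237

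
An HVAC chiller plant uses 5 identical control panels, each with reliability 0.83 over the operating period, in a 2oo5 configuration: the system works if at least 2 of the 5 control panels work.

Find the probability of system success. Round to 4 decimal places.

0.9964

R = Σ_{i=2}^{5} C(5,i) p^i (1−p)^{5−i} with p = 0.83
C(5,2)·0.83^2·0.17^3 = 0.033846
C(5,3)·0.83^3·0.17^2 = 0.165246
C(5,4)·0.83^4·0.17^1 = 0.403396
C(5,5)·0.83^5·0.17^0 = 0.393904
Sum = 0.9964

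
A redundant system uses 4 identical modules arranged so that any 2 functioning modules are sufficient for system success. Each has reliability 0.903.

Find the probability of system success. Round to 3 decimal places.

0.997

R = Σ_{i=2}^{4} C(4,i) p^i (1−p)^{4−i} with p = 0.903
C(4,2)·0.903^2·0.097^2 = 0.04603
C(4,3)·0.903^3·0.097^1 = 0.28569
C(4,4)·0.903^4·0.097^0 = 0.66489
Sum = 0.997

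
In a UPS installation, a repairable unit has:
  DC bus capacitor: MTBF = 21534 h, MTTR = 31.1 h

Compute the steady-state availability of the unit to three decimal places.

0.999

A(DC bus capacitor) = MTBF/(MTBF+MTTR) = 21534/(21534+31.1) = 0.999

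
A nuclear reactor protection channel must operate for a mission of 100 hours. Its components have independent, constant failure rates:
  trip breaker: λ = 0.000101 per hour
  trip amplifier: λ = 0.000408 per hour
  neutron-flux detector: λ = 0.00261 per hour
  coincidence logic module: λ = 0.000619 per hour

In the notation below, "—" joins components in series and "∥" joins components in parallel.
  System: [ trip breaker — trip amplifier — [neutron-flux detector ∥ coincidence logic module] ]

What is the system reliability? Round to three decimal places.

R(trip breaker) = exp(−0.000101 × 100) = 0.98995
R(trip amplifier) = exp(−0.000408 × 100) = 0.96002
R(neutron-flux detector) = exp(−0.00261 × 100) = 0.77028
R(coincidence logic module) = exp(−0.000619 × 100) = 0.93998
Parallel (neutron-flux detector and coincidence logic module): 1 − (1 − 0.77028)(1 − 0.93998) = 0.98621
Series (trip breaker, trip amplifier, and [0.98621]): 0.98995 × 0.96002 × 0.98621 = 0.937

0.937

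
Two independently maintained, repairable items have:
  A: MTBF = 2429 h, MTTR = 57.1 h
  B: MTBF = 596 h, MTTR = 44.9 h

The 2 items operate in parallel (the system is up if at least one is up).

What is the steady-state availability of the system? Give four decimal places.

0.9984

A(A) = MTBF/(MTBF+MTTR) = 2429/(2429+57.1) = 0.977032
A(B) = MTBF/(MTBF+MTTR) = 596/(596+44.9) = 0.929942
Parallel availability: 1 − (1 − 0.977032)(1 − 0.929942) = 0.9984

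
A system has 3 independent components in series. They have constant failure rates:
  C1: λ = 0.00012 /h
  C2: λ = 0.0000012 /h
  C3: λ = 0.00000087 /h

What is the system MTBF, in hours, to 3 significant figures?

8190

Series of exponential components: λ_sys = Σ λ_i
λ_sys = 0.00012 + 0.0000012 + 0.00000087 = 1.2207e-04 /h
MTBF = 1 / λ_sys = 8190 h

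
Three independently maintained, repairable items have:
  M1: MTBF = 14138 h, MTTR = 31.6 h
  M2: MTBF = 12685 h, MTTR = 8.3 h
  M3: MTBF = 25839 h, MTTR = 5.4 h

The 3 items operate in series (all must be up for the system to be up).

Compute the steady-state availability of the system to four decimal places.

A(M1) = MTBF/(MTBF+MTTR) = 14138/(14138+31.6) = 0.997770
A(M2) = MTBF/(MTBF+MTTR) = 12685/(12685+8.3) = 0.999346
A(M3) = MTBF/(MTBF+MTTR) = 25839/(25839+5.4) = 0.999791
Series availability: 0.997770 × 0.999346 × 0.999791 = 0.9969

0.9969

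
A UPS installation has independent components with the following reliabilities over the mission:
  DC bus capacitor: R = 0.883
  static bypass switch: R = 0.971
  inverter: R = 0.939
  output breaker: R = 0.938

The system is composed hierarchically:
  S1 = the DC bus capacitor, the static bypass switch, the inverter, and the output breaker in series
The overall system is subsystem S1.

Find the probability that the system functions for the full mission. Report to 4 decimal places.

0.7552

Series (DC bus capacitor, static bypass switch, inverter, and output breaker): 0.883000 × 0.971000 × 0.939000 × 0.938000 = 0.7552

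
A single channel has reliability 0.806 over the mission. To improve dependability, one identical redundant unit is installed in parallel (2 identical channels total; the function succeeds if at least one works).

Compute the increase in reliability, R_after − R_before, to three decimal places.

R_before = 0.806
R_after = 1 − (1 − 0.806)^2 = 0.962
ΔR = 0.962 − 0.806 = 0.156

0.156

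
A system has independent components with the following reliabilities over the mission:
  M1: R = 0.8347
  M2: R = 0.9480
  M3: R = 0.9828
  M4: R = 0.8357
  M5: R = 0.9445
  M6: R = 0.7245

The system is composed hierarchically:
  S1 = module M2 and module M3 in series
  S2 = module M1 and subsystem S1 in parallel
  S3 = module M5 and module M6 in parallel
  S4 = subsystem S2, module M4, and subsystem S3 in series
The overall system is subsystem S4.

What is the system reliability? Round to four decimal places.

0.8136

Series (M2 and M3): 0.948000 × 0.982800 = 0.931694
Parallel (M1 and [0.931694]): 1 − (1 − 0.834700)(1 − 0.931694) = 0.988709
Parallel (M5 and M6): 1 − (1 − 0.944500)(1 − 0.724500) = 0.984710
Series ([0.988709], M4, and [0.984710]): 0.988709 × 0.835700 × 0.984710 = 0.8136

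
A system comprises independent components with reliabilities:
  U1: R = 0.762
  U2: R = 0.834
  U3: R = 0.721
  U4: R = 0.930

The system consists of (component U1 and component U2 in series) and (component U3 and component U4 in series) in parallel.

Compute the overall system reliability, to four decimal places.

Series (U1 and U2): 0.762000 × 0.834000 = 0.635508
Series (U3 and U4): 0.721000 × 0.930000 = 0.670530
Parallel ([0.635508] and [0.670530]): 1 − (1 − 0.635508)(1 − 0.670530) = 0.8799

0.8799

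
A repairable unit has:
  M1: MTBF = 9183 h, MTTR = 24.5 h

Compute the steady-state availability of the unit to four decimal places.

A(M1) = MTBF/(MTBF+MTTR) = 9183/(9183+24.5) = 0.9973

0.9973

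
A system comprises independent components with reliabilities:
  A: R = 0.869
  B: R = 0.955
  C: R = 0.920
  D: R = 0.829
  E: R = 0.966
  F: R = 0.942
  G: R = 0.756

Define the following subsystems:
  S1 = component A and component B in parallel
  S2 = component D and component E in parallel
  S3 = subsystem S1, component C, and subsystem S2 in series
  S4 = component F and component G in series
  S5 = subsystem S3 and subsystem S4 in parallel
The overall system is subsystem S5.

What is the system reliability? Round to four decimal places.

Parallel (A and B): 1 − (1 − 0.869000)(1 − 0.955000) = 0.994105
Parallel (D and E): 1 − (1 − 0.829000)(1 − 0.966000) = 0.994186
Series ([0.994105], C, and [0.994186]): 0.994105 × 0.920000 × 0.994186 = 0.909259
Series (F and G): 0.942000 × 0.756000 = 0.712152
Parallel ([0.909259] and [0.712152]): 1 − (1 − 0.909259)(1 − 0.712152) = 0.9739

0.9739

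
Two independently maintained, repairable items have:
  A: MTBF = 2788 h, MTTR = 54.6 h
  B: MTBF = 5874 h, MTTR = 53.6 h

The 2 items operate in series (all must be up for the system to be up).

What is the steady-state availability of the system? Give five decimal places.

A(A) = MTBF/(MTBF+MTTR) = 2788/(2788+54.6) = 0.980792
A(B) = MTBF/(MTBF+MTTR) = 5874/(5874+53.6) = 0.990958
Series availability: 0.980792 × 0.990958 = 0.97192

0.97192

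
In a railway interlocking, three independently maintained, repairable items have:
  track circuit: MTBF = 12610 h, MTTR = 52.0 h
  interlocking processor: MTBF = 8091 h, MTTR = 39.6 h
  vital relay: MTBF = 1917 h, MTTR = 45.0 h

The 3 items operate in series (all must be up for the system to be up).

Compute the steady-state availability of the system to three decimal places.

0.968

A(track circuit) = MTBF/(MTBF+MTTR) = 12610/(12610+52.0) = 0.995893
A(interlocking processor) = MTBF/(MTBF+MTTR) = 8091/(8091+39.6) = 0.995130
A(vital relay) = MTBF/(MTBF+MTTR) = 1917/(1917+45.0) = 0.977064
Series availability: 0.995893 × 0.995130 × 0.977064 = 0.968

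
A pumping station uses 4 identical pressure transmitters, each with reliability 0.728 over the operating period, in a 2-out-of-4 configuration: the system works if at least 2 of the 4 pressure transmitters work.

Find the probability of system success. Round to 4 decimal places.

R = Σ_{i=2}^{4} C(4,i) p^i (1−p)^{4−i} with p = 0.728
C(4,2)·0.728^2·0.272^2 = 0.235262
C(4,3)·0.728^3·0.272^1 = 0.419781
C(4,4)·0.728^4·0.272^0 = 0.280883
Sum = 0.9359

0.9359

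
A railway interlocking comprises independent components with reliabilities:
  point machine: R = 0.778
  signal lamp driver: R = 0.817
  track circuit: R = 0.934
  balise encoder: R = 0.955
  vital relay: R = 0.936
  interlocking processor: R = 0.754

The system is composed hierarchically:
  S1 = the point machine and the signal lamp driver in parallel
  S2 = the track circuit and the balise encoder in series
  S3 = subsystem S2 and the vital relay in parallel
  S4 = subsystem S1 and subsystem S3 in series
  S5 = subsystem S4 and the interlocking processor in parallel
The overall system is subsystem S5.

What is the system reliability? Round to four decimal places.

Parallel (point machine and signal lamp driver): 1 − (1 − 0.778000)(1 − 0.817000) = 0.959374
Series (track circuit and balise encoder): 0.934000 × 0.955000 = 0.891970
Parallel ([0.891970] and vital relay): 1 − (1 − 0.891970)(1 − 0.936000) = 0.993086
Series ([0.959374] and [0.993086]): 0.959374 × 0.993086 = 0.952741
Parallel ([0.952741] and interlocking processor): 1 − (1 − 0.952741)(1 − 0.754000) = 0.9884

0.9884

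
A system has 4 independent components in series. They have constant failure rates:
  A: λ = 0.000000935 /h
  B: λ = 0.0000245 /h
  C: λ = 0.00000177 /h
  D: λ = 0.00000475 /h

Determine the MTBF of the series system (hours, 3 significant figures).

Series of exponential components: λ_sys = Σ λ_i
λ_sys = 0.000000935 + 0.0000245 + 0.00000177 + 0.00000475 = 3.1955e-05 /h
MTBF = 1 / λ_sys = 31300 h

31300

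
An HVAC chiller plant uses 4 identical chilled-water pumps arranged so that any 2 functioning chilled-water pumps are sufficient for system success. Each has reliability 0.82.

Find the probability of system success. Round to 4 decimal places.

0.9798

R = Σ_{i=2}^{4} C(4,i) p^i (1−p)^{4−i} with p = 0.82
C(4,2)·0.82^2·0.18^2 = 0.130715
C(4,3)·0.82^3·0.18^1 = 0.396985
C(4,4)·0.82^4·0.18^0 = 0.452122
Sum = 0.9798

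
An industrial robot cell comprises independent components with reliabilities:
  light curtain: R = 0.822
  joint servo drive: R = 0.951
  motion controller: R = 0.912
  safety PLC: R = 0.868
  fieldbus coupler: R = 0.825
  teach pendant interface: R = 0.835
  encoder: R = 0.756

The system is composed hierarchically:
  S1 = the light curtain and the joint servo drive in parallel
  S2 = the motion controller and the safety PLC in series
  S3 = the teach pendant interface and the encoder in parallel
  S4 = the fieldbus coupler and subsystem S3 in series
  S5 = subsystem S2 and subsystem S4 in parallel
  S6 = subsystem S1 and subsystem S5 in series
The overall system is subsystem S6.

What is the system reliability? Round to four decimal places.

0.9483

Parallel (light curtain and joint servo drive): 1 − (1 − 0.822000)(1 − 0.951000) = 0.991278
Series (motion controller and safety PLC): 0.912000 × 0.868000 = 0.791616
Parallel (teach pendant interface and encoder): 1 − (1 − 0.835000)(1 − 0.756000) = 0.959740
Series (fieldbus coupler and [0.959740]): 0.825000 × 0.959740 = 0.791786
Parallel ([0.791616] and [0.791786]): 1 − (1 − 0.791616)(1 − 0.791786) = 0.956612
Series ([0.991278] and [0.956612]): 0.991278 × 0.956612 = 0.9483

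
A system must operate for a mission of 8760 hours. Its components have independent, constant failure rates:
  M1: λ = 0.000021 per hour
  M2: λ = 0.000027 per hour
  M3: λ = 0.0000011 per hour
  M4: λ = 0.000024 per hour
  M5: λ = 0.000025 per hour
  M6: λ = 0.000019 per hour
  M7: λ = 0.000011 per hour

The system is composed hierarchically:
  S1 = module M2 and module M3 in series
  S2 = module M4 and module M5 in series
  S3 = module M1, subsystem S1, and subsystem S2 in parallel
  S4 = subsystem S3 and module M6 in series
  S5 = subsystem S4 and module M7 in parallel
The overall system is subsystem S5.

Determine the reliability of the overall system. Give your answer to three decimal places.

R(M1) = exp(−0.000021 × 8760) = 0.83197
R(M2) = exp(−0.000027 × 8760) = 0.78937
R(M3) = exp(−0.0000011 × 8760) = 0.99041
R(M4) = exp(−0.000024 × 8760) = 0.81039
R(M5) = exp(−0.000025 × 8760) = 0.80332
R(M6) = exp(−0.000019 × 8760) = 0.84667
R(M7) = exp(−0.000011 × 8760) = 0.90814
Series (M2 and M3): 0.78937 × 0.99041 = 0.78180
Series (M4 and M5): 0.81039 × 0.80332 = 0.65100
Parallel (M1, [0.78180], and [0.65100]): 1 − (1 − 0.83197)(1 − 0.78180)(1 − 0.65100) = 0.98720
Series ([0.98720] and M6): 0.98720 × 0.84667 = 0.83583
Parallel ([0.83583] and M7): 1 − (1 − 0.83583)(1 − 0.90814) = 0.985

0.985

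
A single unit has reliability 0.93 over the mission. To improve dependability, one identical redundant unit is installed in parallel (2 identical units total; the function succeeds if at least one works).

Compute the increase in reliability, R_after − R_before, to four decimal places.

0.0651

R_before = 0.93
R_after = 1 − (1 − 0.93)^2 = 0.9951
ΔR = 0.9951 − 0.93 = 0.0651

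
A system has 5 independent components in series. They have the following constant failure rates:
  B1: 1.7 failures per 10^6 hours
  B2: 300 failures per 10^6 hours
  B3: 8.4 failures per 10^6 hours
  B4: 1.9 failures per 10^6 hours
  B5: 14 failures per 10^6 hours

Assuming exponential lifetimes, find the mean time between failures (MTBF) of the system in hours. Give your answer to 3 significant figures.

Series of exponential components: λ_sys = Σ λ_i
λ_sys = 0.0000017 + 0.00030 + 0.0000084 + 0.0000019 + 0.000014 = 3.2600e-04 /h
MTBF = 1 / λ_sys = 3070 h

3070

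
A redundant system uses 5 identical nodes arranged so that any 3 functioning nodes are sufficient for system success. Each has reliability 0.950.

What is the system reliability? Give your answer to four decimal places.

0.9988

R = Σ_{i=3}^{5} C(5,i) p^i (1−p)^{5−i} with p = 0.950
C(5,3)·0.950^3·0.050^2 = 0.021434
C(5,4)·0.950^4·0.050^1 = 0.203627
C(5,5)·0.950^5·0.050^0 = 0.773781
Sum = 0.9988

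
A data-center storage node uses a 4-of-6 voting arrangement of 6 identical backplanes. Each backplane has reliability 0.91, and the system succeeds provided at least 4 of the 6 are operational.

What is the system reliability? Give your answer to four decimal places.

0.9882

R = Σ_{i=4}^{6} C(6,i) p^i (1−p)^{6−i} with p = 0.91
C(6,4)·0.91^4·0.09^2 = 0.083319
C(6,5)·0.91^5·0.09^1 = 0.336977
C(6,6)·0.91^6·0.09^0 = 0.567869
Sum = 0.9882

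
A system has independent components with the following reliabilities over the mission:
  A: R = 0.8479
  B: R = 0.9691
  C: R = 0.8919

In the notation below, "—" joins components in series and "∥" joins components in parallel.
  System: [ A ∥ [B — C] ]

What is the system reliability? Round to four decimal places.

0.9794

Series (B and C): 0.969100 × 0.891900 = 0.864340
Parallel (A and [0.864340]): 1 − (1 − 0.847900)(1 − 0.864340) = 0.9794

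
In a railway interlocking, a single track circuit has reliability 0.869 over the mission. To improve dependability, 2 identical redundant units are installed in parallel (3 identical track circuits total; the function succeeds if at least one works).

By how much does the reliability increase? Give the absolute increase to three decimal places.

R_before = 0.869
R_after = 1 − (1 − 0.869)^3 = 0.998
ΔR = 0.998 − 0.869 = 0.129

0.129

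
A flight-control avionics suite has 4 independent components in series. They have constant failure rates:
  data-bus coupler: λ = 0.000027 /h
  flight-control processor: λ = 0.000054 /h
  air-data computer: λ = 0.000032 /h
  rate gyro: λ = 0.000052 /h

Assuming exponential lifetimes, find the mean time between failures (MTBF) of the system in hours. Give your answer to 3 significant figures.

6060

Series of exponential components: λ_sys = Σ λ_i
λ_sys = 0.000027 + 0.000054 + 0.000032 + 0.000052 = 1.6500e-04 /h
MTBF = 1 / λ_sys = 6060 h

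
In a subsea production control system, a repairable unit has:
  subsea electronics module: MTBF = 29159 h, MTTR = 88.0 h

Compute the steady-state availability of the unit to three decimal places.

A(subsea electronics module) = MTBF/(MTBF+MTTR) = 29159/(29159+88.0) = 0.997

0.997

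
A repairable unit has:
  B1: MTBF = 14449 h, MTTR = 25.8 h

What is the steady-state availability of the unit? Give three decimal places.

0.998

A(B1) = MTBF/(MTBF+MTTR) = 14449/(14449+25.8) = 0.998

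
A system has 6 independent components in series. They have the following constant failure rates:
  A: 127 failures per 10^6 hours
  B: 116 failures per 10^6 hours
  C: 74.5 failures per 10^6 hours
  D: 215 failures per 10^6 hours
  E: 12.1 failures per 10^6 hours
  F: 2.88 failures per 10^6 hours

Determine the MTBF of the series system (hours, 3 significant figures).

1830

Series of exponential components: λ_sys = Σ λ_i
λ_sys = 0.000127 + 0.000116 + 0.0000745 + 0.000215 + 0.0000121 + 0.00000288 = 5.4748e-04 /h
MTBF = 1 / λ_sys = 1830 h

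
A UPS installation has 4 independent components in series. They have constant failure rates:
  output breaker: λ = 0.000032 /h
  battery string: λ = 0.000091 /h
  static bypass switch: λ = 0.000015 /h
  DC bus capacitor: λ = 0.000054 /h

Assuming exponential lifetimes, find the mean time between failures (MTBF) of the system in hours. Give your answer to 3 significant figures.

Series of exponential components: λ_sys = Σ λ_i
λ_sys = 0.000032 + 0.000091 + 0.000015 + 0.000054 = 1.9200e-04 /h
MTBF = 1 / λ_sys = 5210 h

5210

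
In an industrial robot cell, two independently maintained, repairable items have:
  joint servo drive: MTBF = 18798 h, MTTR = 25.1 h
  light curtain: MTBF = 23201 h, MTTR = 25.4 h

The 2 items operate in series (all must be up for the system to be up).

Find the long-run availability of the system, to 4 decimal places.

0.9976

A(joint servo drive) = MTBF/(MTBF+MTTR) = 18798/(18798+25.1) = 0.998667
A(light curtain) = MTBF/(MTBF+MTTR) = 23201/(23201+25.4) = 0.998906
Series availability: 0.998667 × 0.998906 = 0.9976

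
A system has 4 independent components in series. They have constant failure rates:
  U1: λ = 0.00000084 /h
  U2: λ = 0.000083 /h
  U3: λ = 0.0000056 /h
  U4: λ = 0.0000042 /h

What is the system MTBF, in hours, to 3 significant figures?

Series of exponential components: λ_sys = Σ λ_i
λ_sys = 0.00000084 + 0.000083 + 0.0000056 + 0.0000042 = 9.3640e-05 /h
MTBF = 1 / λ_sys = 10700 h

10700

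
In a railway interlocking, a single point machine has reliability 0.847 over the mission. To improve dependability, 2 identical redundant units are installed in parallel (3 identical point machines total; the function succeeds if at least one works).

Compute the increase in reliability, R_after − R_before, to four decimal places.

R_before = 0.847
R_after = 1 − (1 − 0.847)^3 = 0.9964
ΔR = 0.9964 − 0.847 = 0.1494

0.1494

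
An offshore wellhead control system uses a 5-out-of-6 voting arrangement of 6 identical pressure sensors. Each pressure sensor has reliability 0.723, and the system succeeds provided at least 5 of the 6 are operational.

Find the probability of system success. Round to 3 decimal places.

R = Σ_{i=5}^{6} C(6,i) p^i (1−p)^{6−i} with p = 0.723
C(6,5)·0.723^5·0.277^1 = 0.32834
C(6,6)·0.723^6·0.277^0 = 0.14283
Sum = 0.471

0.471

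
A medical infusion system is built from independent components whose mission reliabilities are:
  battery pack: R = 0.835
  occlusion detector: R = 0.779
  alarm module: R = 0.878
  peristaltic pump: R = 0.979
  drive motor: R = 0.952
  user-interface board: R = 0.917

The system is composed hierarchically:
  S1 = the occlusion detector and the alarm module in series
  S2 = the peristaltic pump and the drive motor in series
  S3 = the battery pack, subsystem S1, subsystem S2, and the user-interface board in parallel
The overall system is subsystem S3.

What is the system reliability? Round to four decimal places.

0.9997

Series (occlusion detector and alarm module): 0.779000 × 0.878000 = 0.683962
Series (peristaltic pump and drive motor): 0.979000 × 0.952000 = 0.932008
Parallel (battery pack, [0.683962], [0.932008], and user-interface board): 1 − (1 − 0.835000)(1 − 0.683962)(1 − 0.932008)(1 − 0.917000) = 0.9997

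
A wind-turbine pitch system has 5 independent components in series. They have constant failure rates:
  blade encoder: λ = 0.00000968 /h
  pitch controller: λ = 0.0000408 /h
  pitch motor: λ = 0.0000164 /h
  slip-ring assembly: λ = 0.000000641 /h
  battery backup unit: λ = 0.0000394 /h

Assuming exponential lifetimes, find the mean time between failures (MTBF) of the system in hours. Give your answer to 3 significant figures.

9350

Series of exponential components: λ_sys = Σ λ_i
λ_sys = 0.00000968 + 0.0000408 + 0.0000164 + 0.000000641 + 0.0000394 = 1.0692e-04 /h
MTBF = 1 / λ_sys = 9350 h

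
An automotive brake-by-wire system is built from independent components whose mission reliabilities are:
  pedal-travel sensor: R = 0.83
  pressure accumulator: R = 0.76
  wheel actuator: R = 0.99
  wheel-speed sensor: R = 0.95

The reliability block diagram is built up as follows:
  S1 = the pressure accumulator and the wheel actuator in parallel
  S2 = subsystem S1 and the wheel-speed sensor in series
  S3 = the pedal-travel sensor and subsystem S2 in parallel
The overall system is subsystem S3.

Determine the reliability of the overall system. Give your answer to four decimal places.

Parallel (pressure accumulator and wheel actuator): 1 − (1 − 0.760000)(1 − 0.990000) = 0.997600
Series ([0.997600] and wheel-speed sensor): 0.997600 × 0.950000 = 0.947720
Parallel (pedal-travel sensor and [0.947720]): 1 − (1 − 0.830000)(1 − 0.947720) = 0.9911

0.9911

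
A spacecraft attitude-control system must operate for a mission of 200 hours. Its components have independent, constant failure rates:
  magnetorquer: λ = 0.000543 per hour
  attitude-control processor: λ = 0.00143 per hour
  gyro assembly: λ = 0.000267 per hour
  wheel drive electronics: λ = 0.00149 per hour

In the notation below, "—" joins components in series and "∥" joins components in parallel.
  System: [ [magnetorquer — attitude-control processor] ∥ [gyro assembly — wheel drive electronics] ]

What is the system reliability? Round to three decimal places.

0.903

R(magnetorquer) = exp(−0.000543 × 200) = 0.89709
R(attitude-control processor) = exp(−0.00143 × 200) = 0.75126
R(gyro assembly) = exp(−0.000267 × 200) = 0.94800
R(wheel drive electronics) = exp(−0.00149 × 200) = 0.74230
Series (magnetorquer and attitude-control processor): 0.89709 × 0.75126 = 0.67395
Series (gyro assembly and wheel drive electronics): 0.94800 × 0.74230 = 0.70370
Parallel ([0.67395] and [0.70370]): 1 − (1 − 0.67395)(1 − 0.70370) = 0.903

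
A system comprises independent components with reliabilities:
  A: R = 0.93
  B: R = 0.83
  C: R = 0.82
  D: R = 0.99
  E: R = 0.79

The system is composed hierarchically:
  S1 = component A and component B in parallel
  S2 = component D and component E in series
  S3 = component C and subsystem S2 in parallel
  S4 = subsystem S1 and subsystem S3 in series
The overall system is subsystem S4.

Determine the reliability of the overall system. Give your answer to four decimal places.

Parallel (A and B): 1 − (1 − 0.930000)(1 − 0.830000) = 0.988100
Series (D and E): 0.990000 × 0.790000 = 0.782100
Parallel (C and [0.782100]): 1 − (1 − 0.820000)(1 − 0.782100) = 0.960778
Series ([0.988100] and [0.960778]): 0.988100 × 0.960778 = 0.9493

0.9493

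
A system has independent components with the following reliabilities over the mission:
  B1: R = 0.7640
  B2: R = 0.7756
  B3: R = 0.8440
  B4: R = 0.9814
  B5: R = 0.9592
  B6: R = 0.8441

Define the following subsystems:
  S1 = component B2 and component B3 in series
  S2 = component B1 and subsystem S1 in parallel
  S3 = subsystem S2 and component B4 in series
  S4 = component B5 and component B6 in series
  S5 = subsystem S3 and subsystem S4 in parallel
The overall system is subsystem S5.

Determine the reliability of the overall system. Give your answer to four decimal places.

Series (B2 and B3): 0.775600 × 0.844000 = 0.654606
Parallel (B1 and [0.654606]): 1 − (1 − 0.764000)(1 − 0.654606) = 0.918487
Series ([0.918487] and B4): 0.918487 × 0.981400 = 0.901403
Series (B5 and B6): 0.959200 × 0.844100 = 0.809661
Parallel ([0.901403] and [0.809661]): 1 − (1 − 0.901403)(1 − 0.809661) = 0.9812

0.9812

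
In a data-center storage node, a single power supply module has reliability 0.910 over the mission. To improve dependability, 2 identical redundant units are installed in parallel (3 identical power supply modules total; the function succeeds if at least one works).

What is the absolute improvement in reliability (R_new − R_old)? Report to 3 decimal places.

0.089

R_before = 0.910
R_after = 1 − (1 − 0.910)^3 = 0.999
ΔR = 0.999 − 0.910 = 0.089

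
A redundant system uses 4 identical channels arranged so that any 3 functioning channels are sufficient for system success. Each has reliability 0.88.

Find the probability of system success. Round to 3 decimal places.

0.927

R = Σ_{i=3}^{4} C(4,i) p^i (1−p)^{4−i} with p = 0.88
C(4,3)·0.88^3·0.12^1 = 0.32711
C(4,4)·0.88^4·0.12^0 = 0.59970
Sum = 0.927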